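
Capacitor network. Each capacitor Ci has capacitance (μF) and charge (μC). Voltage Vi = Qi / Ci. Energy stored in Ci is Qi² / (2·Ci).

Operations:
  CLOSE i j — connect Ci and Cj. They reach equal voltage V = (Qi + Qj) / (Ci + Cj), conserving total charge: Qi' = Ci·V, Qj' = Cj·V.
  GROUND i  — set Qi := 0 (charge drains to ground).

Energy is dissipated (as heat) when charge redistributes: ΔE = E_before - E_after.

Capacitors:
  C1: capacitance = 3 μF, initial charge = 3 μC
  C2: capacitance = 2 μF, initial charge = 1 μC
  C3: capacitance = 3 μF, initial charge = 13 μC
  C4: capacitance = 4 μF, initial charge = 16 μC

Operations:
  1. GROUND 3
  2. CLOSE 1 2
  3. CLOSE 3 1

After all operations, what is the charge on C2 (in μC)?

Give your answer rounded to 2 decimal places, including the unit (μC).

Answer: 1.60 μC

Derivation:
Initial: C1(3μF, Q=3μC, V=1.00V), C2(2μF, Q=1μC, V=0.50V), C3(3μF, Q=13μC, V=4.33V), C4(4μF, Q=16μC, V=4.00V)
Op 1: GROUND 3: Q3=0; energy lost=28.167
Op 2: CLOSE 1-2: Q_total=4.00, C_total=5.00, V=0.80; Q1=2.40, Q2=1.60; dissipated=0.150
Op 3: CLOSE 3-1: Q_total=2.40, C_total=6.00, V=0.40; Q3=1.20, Q1=1.20; dissipated=0.480
Final charges: Q1=1.20, Q2=1.60, Q3=1.20, Q4=16.00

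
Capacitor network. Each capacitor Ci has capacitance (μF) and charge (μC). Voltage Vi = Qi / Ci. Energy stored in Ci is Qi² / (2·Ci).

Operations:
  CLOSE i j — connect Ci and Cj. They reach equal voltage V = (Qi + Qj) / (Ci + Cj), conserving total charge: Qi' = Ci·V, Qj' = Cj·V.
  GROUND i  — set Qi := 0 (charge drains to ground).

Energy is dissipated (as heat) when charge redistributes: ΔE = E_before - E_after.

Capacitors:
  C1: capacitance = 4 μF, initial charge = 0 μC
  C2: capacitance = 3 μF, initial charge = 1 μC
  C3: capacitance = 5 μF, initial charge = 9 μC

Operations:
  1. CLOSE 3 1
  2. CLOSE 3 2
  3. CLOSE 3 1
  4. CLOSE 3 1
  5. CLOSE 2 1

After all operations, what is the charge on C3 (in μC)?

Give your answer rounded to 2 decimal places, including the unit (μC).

Answer: 4.31 μC

Derivation:
Initial: C1(4μF, Q=0μC, V=0.00V), C2(3μF, Q=1μC, V=0.33V), C3(5μF, Q=9μC, V=1.80V)
Op 1: CLOSE 3-1: Q_total=9.00, C_total=9.00, V=1.00; Q3=5.00, Q1=4.00; dissipated=3.600
Op 2: CLOSE 3-2: Q_total=6.00, C_total=8.00, V=0.75; Q3=3.75, Q2=2.25; dissipated=0.417
Op 3: CLOSE 3-1: Q_total=7.75, C_total=9.00, V=0.86; Q3=4.31, Q1=3.44; dissipated=0.069
Op 4: CLOSE 3-1: Q_total=7.75, C_total=9.00, V=0.86; Q3=4.31, Q1=3.44; dissipated=0.000
Op 5: CLOSE 2-1: Q_total=5.69, C_total=7.00, V=0.81; Q2=2.44, Q1=3.25; dissipated=0.011
Final charges: Q1=3.25, Q2=2.44, Q3=4.31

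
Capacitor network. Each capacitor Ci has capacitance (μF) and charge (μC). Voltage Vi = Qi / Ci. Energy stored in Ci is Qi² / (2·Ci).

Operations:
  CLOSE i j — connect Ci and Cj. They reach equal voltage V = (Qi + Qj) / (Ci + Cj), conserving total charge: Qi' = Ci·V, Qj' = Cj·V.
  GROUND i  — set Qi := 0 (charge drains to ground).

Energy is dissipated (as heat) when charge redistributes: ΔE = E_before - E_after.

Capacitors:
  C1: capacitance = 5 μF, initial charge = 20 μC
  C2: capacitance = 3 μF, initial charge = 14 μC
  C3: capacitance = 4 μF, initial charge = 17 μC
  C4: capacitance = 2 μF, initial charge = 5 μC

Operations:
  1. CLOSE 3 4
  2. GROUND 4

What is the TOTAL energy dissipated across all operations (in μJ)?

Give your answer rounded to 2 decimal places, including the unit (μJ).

Answer: 15.49 μJ

Derivation:
Initial: C1(5μF, Q=20μC, V=4.00V), C2(3μF, Q=14μC, V=4.67V), C3(4μF, Q=17μC, V=4.25V), C4(2μF, Q=5μC, V=2.50V)
Op 1: CLOSE 3-4: Q_total=22.00, C_total=6.00, V=3.67; Q3=14.67, Q4=7.33; dissipated=2.042
Op 2: GROUND 4: Q4=0; energy lost=13.444
Total dissipated: 15.486 μJ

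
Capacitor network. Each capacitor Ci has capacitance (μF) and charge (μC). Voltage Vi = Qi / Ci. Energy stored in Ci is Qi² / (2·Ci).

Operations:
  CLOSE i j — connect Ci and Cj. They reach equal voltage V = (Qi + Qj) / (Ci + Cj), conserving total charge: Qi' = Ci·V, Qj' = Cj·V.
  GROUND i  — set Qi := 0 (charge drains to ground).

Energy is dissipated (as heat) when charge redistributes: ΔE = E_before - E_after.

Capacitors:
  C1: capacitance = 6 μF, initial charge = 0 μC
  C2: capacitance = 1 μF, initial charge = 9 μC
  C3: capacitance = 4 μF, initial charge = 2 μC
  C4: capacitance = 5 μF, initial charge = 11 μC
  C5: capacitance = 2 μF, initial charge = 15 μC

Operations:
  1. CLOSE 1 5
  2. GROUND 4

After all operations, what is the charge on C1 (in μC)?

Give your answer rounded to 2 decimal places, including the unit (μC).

Answer: 11.25 μC

Derivation:
Initial: C1(6μF, Q=0μC, V=0.00V), C2(1μF, Q=9μC, V=9.00V), C3(4μF, Q=2μC, V=0.50V), C4(5μF, Q=11μC, V=2.20V), C5(2μF, Q=15μC, V=7.50V)
Op 1: CLOSE 1-5: Q_total=15.00, C_total=8.00, V=1.88; Q1=11.25, Q5=3.75; dissipated=42.188
Op 2: GROUND 4: Q4=0; energy lost=12.100
Final charges: Q1=11.25, Q2=9.00, Q3=2.00, Q4=0.00, Q5=3.75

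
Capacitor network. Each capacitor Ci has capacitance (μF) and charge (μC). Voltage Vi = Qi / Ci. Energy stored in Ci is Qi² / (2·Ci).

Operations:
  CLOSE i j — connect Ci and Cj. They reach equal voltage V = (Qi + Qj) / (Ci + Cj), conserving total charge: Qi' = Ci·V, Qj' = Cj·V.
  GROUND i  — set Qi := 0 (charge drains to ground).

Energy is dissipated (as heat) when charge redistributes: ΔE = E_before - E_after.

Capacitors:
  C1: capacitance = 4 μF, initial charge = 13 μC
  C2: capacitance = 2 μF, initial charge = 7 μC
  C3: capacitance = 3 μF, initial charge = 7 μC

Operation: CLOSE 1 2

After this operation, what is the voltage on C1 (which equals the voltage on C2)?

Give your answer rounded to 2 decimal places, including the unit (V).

Answer: 3.33 V

Derivation:
Initial: C1(4μF, Q=13μC, V=3.25V), C2(2μF, Q=7μC, V=3.50V), C3(3μF, Q=7μC, V=2.33V)
Op 1: CLOSE 1-2: Q_total=20.00, C_total=6.00, V=3.33; Q1=13.33, Q2=6.67; dissipated=0.042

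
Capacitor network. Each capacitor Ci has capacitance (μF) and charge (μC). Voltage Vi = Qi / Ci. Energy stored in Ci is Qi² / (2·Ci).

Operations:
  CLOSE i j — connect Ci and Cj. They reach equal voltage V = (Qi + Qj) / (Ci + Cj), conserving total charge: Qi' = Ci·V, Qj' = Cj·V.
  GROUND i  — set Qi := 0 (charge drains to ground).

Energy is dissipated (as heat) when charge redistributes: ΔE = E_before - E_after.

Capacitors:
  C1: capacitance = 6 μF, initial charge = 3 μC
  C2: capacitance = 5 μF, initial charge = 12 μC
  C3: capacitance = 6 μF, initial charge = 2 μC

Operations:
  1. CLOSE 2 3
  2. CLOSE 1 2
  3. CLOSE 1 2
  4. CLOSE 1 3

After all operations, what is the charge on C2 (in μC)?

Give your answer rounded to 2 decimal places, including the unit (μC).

Answer: 4.26 μC

Derivation:
Initial: C1(6μF, Q=3μC, V=0.50V), C2(5μF, Q=12μC, V=2.40V), C3(6μF, Q=2μC, V=0.33V)
Op 1: CLOSE 2-3: Q_total=14.00, C_total=11.00, V=1.27; Q2=6.36, Q3=7.64; dissipated=5.824
Op 2: CLOSE 1-2: Q_total=9.36, C_total=11.00, V=0.85; Q1=5.11, Q2=4.26; dissipated=0.814
Op 3: CLOSE 1-2: Q_total=9.36, C_total=11.00, V=0.85; Q1=5.11, Q2=4.26; dissipated=0.000
Op 4: CLOSE 1-3: Q_total=12.74, C_total=12.00, V=1.06; Q1=6.37, Q3=6.37; dissipated=0.266
Final charges: Q1=6.37, Q2=4.26, Q3=6.37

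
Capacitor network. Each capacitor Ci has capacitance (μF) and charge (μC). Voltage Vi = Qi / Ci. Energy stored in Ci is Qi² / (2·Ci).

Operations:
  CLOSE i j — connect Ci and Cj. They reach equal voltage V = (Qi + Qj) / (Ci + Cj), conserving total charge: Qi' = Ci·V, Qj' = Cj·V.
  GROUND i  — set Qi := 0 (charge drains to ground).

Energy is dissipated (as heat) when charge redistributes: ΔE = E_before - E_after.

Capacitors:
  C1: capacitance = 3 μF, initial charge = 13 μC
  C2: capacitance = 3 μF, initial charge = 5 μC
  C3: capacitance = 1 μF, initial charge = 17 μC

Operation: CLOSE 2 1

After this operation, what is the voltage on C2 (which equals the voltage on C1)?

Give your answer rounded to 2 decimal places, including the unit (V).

Initial: C1(3μF, Q=13μC, V=4.33V), C2(3μF, Q=5μC, V=1.67V), C3(1μF, Q=17μC, V=17.00V)
Op 1: CLOSE 2-1: Q_total=18.00, C_total=6.00, V=3.00; Q2=9.00, Q1=9.00; dissipated=5.333

Answer: 3.00 V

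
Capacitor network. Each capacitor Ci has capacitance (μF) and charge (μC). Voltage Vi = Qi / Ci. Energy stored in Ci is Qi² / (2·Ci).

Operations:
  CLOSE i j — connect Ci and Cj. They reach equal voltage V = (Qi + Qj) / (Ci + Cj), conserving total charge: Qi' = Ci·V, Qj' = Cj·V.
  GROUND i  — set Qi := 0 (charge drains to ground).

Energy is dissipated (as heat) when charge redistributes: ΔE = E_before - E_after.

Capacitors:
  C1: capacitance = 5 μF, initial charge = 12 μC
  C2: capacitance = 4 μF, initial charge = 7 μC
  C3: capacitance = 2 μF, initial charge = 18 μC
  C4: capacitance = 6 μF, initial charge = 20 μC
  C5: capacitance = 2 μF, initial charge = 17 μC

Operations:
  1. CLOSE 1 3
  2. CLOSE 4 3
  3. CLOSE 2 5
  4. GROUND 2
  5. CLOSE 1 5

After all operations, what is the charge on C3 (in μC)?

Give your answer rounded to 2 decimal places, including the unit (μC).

Initial: C1(5μF, Q=12μC, V=2.40V), C2(4μF, Q=7μC, V=1.75V), C3(2μF, Q=18μC, V=9.00V), C4(6μF, Q=20μC, V=3.33V), C5(2μF, Q=17μC, V=8.50V)
Op 1: CLOSE 1-3: Q_total=30.00, C_total=7.00, V=4.29; Q1=21.43, Q3=8.57; dissipated=31.114
Op 2: CLOSE 4-3: Q_total=28.57, C_total=8.00, V=3.57; Q4=21.43, Q3=7.14; dissipated=0.680
Op 3: CLOSE 2-5: Q_total=24.00, C_total=6.00, V=4.00; Q2=16.00, Q5=8.00; dissipated=30.375
Op 4: GROUND 2: Q2=0; energy lost=32.000
Op 5: CLOSE 1-5: Q_total=29.43, C_total=7.00, V=4.20; Q1=21.02, Q5=8.41; dissipated=0.058
Final charges: Q1=21.02, Q2=0.00, Q3=7.14, Q4=21.43, Q5=8.41

Answer: 7.14 μC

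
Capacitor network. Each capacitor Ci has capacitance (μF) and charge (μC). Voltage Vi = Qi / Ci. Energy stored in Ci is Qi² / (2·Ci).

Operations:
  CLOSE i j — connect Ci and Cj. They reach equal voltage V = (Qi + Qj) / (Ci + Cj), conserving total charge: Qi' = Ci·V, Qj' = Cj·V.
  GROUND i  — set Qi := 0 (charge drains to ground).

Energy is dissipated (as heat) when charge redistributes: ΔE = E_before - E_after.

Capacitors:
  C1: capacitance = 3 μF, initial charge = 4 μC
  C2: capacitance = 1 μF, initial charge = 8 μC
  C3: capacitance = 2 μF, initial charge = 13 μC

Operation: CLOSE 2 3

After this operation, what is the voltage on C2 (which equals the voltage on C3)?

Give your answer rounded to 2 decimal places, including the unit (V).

Initial: C1(3μF, Q=4μC, V=1.33V), C2(1μF, Q=8μC, V=8.00V), C3(2μF, Q=13μC, V=6.50V)
Op 1: CLOSE 2-3: Q_total=21.00, C_total=3.00, V=7.00; Q2=7.00, Q3=14.00; dissipated=0.750

Answer: 7.00 V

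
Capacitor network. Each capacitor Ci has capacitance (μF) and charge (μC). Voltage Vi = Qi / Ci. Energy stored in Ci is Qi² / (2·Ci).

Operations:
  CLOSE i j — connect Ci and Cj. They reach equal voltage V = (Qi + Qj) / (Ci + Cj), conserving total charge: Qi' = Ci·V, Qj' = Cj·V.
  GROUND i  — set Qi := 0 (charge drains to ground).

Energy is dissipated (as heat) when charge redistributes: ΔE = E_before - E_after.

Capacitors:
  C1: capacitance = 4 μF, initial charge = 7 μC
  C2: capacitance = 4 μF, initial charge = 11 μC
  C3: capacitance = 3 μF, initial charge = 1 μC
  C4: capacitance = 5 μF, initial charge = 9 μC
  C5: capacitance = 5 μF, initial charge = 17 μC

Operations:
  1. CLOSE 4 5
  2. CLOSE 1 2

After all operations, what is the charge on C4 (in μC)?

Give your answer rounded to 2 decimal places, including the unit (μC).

Answer: 13.00 μC

Derivation:
Initial: C1(4μF, Q=7μC, V=1.75V), C2(4μF, Q=11μC, V=2.75V), C3(3μF, Q=1μC, V=0.33V), C4(5μF, Q=9μC, V=1.80V), C5(5μF, Q=17μC, V=3.40V)
Op 1: CLOSE 4-5: Q_total=26.00, C_total=10.00, V=2.60; Q4=13.00, Q5=13.00; dissipated=3.200
Op 2: CLOSE 1-2: Q_total=18.00, C_total=8.00, V=2.25; Q1=9.00, Q2=9.00; dissipated=1.000
Final charges: Q1=9.00, Q2=9.00, Q3=1.00, Q4=13.00, Q5=13.00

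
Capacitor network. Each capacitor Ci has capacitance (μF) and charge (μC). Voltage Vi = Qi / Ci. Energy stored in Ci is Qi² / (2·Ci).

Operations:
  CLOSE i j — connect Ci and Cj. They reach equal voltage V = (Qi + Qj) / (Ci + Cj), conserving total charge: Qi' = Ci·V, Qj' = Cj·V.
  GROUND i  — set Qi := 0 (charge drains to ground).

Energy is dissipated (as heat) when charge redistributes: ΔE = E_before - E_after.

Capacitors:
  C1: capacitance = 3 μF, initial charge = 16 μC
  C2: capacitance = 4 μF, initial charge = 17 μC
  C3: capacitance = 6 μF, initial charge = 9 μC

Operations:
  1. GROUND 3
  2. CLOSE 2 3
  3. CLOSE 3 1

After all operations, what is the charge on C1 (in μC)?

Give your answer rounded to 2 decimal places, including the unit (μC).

Answer: 8.73 μC

Derivation:
Initial: C1(3μF, Q=16μC, V=5.33V), C2(4μF, Q=17μC, V=4.25V), C3(6μF, Q=9μC, V=1.50V)
Op 1: GROUND 3: Q3=0; energy lost=6.750
Op 2: CLOSE 2-3: Q_total=17.00, C_total=10.00, V=1.70; Q2=6.80, Q3=10.20; dissipated=21.675
Op 3: CLOSE 3-1: Q_total=26.20, C_total=9.00, V=2.91; Q3=17.47, Q1=8.73; dissipated=13.201
Final charges: Q1=8.73, Q2=6.80, Q3=17.47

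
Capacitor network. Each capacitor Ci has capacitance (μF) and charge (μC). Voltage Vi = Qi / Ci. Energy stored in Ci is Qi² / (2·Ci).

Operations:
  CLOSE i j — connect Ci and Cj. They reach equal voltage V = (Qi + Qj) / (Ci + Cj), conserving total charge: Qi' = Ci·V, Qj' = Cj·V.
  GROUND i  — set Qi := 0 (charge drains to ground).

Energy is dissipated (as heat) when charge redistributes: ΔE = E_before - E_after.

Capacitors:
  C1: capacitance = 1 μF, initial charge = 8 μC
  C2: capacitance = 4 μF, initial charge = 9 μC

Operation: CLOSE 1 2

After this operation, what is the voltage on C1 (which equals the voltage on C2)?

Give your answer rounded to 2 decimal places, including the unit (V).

Initial: C1(1μF, Q=8μC, V=8.00V), C2(4μF, Q=9μC, V=2.25V)
Op 1: CLOSE 1-2: Q_total=17.00, C_total=5.00, V=3.40; Q1=3.40, Q2=13.60; dissipated=13.225

Answer: 3.40 V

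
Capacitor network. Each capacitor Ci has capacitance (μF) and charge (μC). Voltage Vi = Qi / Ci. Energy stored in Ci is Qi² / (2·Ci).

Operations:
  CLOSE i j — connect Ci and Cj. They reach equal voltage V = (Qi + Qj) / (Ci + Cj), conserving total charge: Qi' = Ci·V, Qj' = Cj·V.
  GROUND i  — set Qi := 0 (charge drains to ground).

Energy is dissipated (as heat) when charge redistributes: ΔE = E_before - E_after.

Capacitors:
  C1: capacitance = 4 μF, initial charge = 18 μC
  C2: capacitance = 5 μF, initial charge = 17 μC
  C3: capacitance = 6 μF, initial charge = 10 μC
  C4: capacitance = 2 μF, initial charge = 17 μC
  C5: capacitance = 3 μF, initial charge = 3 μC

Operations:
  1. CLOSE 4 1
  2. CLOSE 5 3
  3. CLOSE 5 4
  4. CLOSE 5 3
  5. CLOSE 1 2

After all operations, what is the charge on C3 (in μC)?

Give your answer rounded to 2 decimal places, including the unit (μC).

Initial: C1(4μF, Q=18μC, V=4.50V), C2(5μF, Q=17μC, V=3.40V), C3(6μF, Q=10μC, V=1.67V), C4(2μF, Q=17μC, V=8.50V), C5(3μF, Q=3μC, V=1.00V)
Op 1: CLOSE 4-1: Q_total=35.00, C_total=6.00, V=5.83; Q4=11.67, Q1=23.33; dissipated=10.667
Op 2: CLOSE 5-3: Q_total=13.00, C_total=9.00, V=1.44; Q5=4.33, Q3=8.67; dissipated=0.444
Op 3: CLOSE 5-4: Q_total=16.00, C_total=5.00, V=3.20; Q5=9.60, Q4=6.40; dissipated=11.557
Op 4: CLOSE 5-3: Q_total=18.27, C_total=9.00, V=2.03; Q5=6.09, Q3=12.18; dissipated=3.082
Op 5: CLOSE 1-2: Q_total=40.33, C_total=9.00, V=4.48; Q1=17.93, Q2=22.41; dissipated=6.579
Final charges: Q1=17.93, Q2=22.41, Q3=12.18, Q4=6.40, Q5=6.09

Answer: 12.18 μC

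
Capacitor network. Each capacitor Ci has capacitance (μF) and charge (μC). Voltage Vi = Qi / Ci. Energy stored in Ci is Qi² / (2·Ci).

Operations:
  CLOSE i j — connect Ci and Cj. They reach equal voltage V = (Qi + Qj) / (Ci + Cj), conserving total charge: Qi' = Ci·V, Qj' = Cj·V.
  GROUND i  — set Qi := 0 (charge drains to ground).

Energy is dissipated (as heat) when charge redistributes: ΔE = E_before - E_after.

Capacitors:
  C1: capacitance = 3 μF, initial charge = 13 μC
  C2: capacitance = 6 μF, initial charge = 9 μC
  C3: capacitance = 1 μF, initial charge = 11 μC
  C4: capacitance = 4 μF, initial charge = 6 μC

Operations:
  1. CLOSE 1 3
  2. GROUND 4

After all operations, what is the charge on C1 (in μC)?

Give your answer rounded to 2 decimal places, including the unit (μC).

Answer: 18.00 μC

Derivation:
Initial: C1(3μF, Q=13μC, V=4.33V), C2(6μF, Q=9μC, V=1.50V), C3(1μF, Q=11μC, V=11.00V), C4(4μF, Q=6μC, V=1.50V)
Op 1: CLOSE 1-3: Q_total=24.00, C_total=4.00, V=6.00; Q1=18.00, Q3=6.00; dissipated=16.667
Op 2: GROUND 4: Q4=0; energy lost=4.500
Final charges: Q1=18.00, Q2=9.00, Q3=6.00, Q4=0.00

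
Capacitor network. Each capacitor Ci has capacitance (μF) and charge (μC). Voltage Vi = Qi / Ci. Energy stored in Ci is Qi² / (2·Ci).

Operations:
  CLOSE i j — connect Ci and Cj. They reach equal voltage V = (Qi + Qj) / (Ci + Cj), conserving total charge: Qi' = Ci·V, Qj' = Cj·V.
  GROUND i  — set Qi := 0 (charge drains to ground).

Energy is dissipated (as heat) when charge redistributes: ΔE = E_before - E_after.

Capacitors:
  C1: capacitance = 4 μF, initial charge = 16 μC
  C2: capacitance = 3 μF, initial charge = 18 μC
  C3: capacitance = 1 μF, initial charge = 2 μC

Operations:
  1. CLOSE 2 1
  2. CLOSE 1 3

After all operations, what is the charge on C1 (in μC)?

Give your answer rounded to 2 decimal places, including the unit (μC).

Answer: 17.14 μC

Derivation:
Initial: C1(4μF, Q=16μC, V=4.00V), C2(3μF, Q=18μC, V=6.00V), C3(1μF, Q=2μC, V=2.00V)
Op 1: CLOSE 2-1: Q_total=34.00, C_total=7.00, V=4.86; Q2=14.57, Q1=19.43; dissipated=3.429
Op 2: CLOSE 1-3: Q_total=21.43, C_total=5.00, V=4.29; Q1=17.14, Q3=4.29; dissipated=3.265
Final charges: Q1=17.14, Q2=14.57, Q3=4.29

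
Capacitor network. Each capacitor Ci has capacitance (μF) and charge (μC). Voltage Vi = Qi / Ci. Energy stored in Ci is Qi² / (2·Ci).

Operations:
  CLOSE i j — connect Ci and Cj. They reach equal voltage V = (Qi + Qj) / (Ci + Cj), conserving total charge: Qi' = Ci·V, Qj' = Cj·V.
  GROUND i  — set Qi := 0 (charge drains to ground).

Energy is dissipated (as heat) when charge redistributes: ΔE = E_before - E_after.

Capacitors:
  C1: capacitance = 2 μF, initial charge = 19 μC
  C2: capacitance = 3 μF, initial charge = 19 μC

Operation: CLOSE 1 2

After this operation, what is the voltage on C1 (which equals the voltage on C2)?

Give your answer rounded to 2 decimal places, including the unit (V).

Initial: C1(2μF, Q=19μC, V=9.50V), C2(3μF, Q=19μC, V=6.33V)
Op 1: CLOSE 1-2: Q_total=38.00, C_total=5.00, V=7.60; Q1=15.20, Q2=22.80; dissipated=6.017

Answer: 7.60 V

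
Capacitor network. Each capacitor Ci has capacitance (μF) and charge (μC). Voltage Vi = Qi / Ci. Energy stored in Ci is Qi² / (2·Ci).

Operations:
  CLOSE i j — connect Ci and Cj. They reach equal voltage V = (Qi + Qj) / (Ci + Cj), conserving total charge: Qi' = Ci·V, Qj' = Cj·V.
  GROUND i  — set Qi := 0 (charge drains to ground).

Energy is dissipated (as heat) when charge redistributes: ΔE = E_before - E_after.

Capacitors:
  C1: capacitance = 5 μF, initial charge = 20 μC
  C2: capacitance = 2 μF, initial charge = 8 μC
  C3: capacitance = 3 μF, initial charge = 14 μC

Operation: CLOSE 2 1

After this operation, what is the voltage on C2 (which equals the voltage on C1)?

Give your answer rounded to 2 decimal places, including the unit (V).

Answer: 4.00 V

Derivation:
Initial: C1(5μF, Q=20μC, V=4.00V), C2(2μF, Q=8μC, V=4.00V), C3(3μF, Q=14μC, V=4.67V)
Op 1: CLOSE 2-1: Q_total=28.00, C_total=7.00, V=4.00; Q2=8.00, Q1=20.00; dissipated=0.000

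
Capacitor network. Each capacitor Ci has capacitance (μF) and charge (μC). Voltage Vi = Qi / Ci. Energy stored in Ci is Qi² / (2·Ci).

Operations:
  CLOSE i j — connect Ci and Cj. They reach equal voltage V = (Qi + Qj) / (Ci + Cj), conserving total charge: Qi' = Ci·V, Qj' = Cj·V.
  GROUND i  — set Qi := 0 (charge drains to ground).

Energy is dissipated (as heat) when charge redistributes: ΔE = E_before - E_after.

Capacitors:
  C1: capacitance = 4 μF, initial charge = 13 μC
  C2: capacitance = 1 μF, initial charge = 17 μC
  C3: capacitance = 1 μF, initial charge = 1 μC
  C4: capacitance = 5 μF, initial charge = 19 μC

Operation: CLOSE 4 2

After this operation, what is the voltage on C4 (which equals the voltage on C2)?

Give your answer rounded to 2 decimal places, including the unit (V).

Initial: C1(4μF, Q=13μC, V=3.25V), C2(1μF, Q=17μC, V=17.00V), C3(1μF, Q=1μC, V=1.00V), C4(5μF, Q=19μC, V=3.80V)
Op 1: CLOSE 4-2: Q_total=36.00, C_total=6.00, V=6.00; Q4=30.00, Q2=6.00; dissipated=72.600

Answer: 6.00 V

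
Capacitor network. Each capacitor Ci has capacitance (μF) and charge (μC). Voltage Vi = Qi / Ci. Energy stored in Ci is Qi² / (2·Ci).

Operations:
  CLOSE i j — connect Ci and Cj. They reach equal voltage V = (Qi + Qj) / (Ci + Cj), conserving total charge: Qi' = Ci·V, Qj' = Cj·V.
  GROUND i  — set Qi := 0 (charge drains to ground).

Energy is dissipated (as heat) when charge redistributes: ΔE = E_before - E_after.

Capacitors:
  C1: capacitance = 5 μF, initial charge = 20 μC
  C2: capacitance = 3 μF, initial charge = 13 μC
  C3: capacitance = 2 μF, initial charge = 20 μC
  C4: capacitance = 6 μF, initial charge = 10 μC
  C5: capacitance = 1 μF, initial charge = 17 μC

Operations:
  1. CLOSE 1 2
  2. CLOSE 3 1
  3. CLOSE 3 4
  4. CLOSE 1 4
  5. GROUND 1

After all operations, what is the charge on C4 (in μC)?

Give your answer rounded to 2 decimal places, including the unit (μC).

Initial: C1(5μF, Q=20μC, V=4.00V), C2(3μF, Q=13μC, V=4.33V), C3(2μF, Q=20μC, V=10.00V), C4(6μF, Q=10μC, V=1.67V), C5(1μF, Q=17μC, V=17.00V)
Op 1: CLOSE 1-2: Q_total=33.00, C_total=8.00, V=4.12; Q1=20.62, Q2=12.38; dissipated=0.104
Op 2: CLOSE 3-1: Q_total=40.62, C_total=7.00, V=5.80; Q3=11.61, Q1=29.02; dissipated=24.654
Op 3: CLOSE 3-4: Q_total=21.61, C_total=8.00, V=2.70; Q3=5.40, Q4=16.21; dissipated=12.835
Op 4: CLOSE 1-4: Q_total=45.22, C_total=11.00, V=4.11; Q1=20.56, Q4=24.67; dissipated=13.127
Op 5: GROUND 1: Q1=0; energy lost=42.255
Final charges: Q1=0.00, Q2=12.38, Q3=5.40, Q4=24.67, Q5=17.00

Answer: 24.67 μC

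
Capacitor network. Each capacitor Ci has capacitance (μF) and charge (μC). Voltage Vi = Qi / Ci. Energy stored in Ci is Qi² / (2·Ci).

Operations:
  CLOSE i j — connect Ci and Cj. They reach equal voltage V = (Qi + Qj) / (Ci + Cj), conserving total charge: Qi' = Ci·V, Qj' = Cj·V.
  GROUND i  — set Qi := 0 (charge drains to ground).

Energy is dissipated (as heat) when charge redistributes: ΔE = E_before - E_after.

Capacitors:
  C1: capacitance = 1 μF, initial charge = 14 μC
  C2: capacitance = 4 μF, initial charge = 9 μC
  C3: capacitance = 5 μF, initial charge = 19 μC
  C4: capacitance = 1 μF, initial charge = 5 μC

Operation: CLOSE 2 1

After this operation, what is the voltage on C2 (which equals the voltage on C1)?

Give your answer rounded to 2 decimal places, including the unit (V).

Initial: C1(1μF, Q=14μC, V=14.00V), C2(4μF, Q=9μC, V=2.25V), C3(5μF, Q=19μC, V=3.80V), C4(1μF, Q=5μC, V=5.00V)
Op 1: CLOSE 2-1: Q_total=23.00, C_total=5.00, V=4.60; Q2=18.40, Q1=4.60; dissipated=55.225

Answer: 4.60 V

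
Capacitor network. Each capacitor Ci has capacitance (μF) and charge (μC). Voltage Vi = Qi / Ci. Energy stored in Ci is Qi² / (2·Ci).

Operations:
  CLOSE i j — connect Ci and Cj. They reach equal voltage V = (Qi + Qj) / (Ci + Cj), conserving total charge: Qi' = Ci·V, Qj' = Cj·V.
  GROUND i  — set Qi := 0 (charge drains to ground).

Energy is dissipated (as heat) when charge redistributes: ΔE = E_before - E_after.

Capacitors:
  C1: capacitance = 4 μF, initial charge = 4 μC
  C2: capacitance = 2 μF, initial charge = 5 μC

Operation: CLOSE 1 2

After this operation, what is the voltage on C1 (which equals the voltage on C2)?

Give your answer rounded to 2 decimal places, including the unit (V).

Initial: C1(4μF, Q=4μC, V=1.00V), C2(2μF, Q=5μC, V=2.50V)
Op 1: CLOSE 1-2: Q_total=9.00, C_total=6.00, V=1.50; Q1=6.00, Q2=3.00; dissipated=1.500

Answer: 1.50 V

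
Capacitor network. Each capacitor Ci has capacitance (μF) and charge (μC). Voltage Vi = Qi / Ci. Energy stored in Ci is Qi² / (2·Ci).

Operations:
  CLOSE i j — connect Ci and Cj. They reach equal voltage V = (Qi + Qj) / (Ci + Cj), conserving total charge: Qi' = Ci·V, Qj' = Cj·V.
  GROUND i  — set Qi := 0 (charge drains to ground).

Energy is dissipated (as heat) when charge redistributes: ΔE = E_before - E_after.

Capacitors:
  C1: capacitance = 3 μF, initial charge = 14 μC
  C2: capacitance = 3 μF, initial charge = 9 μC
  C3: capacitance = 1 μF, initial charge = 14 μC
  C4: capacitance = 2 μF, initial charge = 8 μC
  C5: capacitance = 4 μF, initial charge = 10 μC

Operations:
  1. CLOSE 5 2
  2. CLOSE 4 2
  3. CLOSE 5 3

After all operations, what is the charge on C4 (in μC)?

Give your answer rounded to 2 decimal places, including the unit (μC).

Answer: 6.46 μC

Derivation:
Initial: C1(3μF, Q=14μC, V=4.67V), C2(3μF, Q=9μC, V=3.00V), C3(1μF, Q=14μC, V=14.00V), C4(2μF, Q=8μC, V=4.00V), C5(4μF, Q=10μC, V=2.50V)
Op 1: CLOSE 5-2: Q_total=19.00, C_total=7.00, V=2.71; Q5=10.86, Q2=8.14; dissipated=0.214
Op 2: CLOSE 4-2: Q_total=16.14, C_total=5.00, V=3.23; Q4=6.46, Q2=9.69; dissipated=0.992
Op 3: CLOSE 5-3: Q_total=24.86, C_total=5.00, V=4.97; Q5=19.89, Q3=4.97; dissipated=50.947
Final charges: Q1=14.00, Q2=9.69, Q3=4.97, Q4=6.46, Q5=19.89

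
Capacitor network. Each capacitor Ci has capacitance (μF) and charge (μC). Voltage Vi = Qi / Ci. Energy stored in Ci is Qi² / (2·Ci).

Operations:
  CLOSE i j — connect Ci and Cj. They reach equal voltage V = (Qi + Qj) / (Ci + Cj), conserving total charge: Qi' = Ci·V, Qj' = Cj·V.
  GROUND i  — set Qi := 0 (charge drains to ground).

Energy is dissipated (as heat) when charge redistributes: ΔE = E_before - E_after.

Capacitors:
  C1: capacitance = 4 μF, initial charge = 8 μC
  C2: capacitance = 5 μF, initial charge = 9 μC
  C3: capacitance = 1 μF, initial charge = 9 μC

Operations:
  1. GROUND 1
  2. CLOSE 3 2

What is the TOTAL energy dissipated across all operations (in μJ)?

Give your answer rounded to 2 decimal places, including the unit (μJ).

Answer: 29.60 μJ

Derivation:
Initial: C1(4μF, Q=8μC, V=2.00V), C2(5μF, Q=9μC, V=1.80V), C3(1μF, Q=9μC, V=9.00V)
Op 1: GROUND 1: Q1=0; energy lost=8.000
Op 2: CLOSE 3-2: Q_total=18.00, C_total=6.00, V=3.00; Q3=3.00, Q2=15.00; dissipated=21.600
Total dissipated: 29.600 μJ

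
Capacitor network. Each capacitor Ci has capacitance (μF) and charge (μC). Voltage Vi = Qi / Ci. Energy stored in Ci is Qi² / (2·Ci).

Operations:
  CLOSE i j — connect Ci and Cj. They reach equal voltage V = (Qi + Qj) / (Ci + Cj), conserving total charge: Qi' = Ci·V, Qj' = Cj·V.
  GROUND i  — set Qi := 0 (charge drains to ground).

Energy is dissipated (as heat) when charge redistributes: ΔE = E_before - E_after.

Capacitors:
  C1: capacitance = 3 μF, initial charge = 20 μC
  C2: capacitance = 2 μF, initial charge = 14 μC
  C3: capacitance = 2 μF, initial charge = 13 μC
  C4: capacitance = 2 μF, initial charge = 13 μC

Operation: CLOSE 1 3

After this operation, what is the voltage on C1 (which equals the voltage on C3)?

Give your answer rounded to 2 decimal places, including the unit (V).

Initial: C1(3μF, Q=20μC, V=6.67V), C2(2μF, Q=14μC, V=7.00V), C3(2μF, Q=13μC, V=6.50V), C4(2μF, Q=13μC, V=6.50V)
Op 1: CLOSE 1-3: Q_total=33.00, C_total=5.00, V=6.60; Q1=19.80, Q3=13.20; dissipated=0.017

Answer: 6.60 V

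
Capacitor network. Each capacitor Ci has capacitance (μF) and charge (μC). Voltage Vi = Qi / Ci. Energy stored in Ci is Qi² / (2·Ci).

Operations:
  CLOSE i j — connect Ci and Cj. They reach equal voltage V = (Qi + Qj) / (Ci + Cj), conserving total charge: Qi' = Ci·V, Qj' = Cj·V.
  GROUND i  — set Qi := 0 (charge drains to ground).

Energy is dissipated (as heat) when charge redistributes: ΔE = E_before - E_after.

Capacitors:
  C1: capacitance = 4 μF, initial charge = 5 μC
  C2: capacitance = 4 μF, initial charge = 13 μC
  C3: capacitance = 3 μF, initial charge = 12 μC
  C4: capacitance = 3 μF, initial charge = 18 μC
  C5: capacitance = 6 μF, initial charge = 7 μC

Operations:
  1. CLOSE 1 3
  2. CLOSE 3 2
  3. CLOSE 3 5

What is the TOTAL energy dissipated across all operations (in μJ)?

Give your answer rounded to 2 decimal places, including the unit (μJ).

Initial: C1(4μF, Q=5μC, V=1.25V), C2(4μF, Q=13μC, V=3.25V), C3(3μF, Q=12μC, V=4.00V), C4(3μF, Q=18μC, V=6.00V), C5(6μF, Q=7μC, V=1.17V)
Op 1: CLOSE 1-3: Q_total=17.00, C_total=7.00, V=2.43; Q1=9.71, Q3=7.29; dissipated=6.482
Op 2: CLOSE 3-2: Q_total=20.29, C_total=7.00, V=2.90; Q3=8.69, Q2=11.59; dissipated=0.578
Op 3: CLOSE 3-5: Q_total=15.69, C_total=9.00, V=1.74; Q3=5.23, Q5=10.46; dissipated=2.997
Total dissipated: 10.058 μJ

Answer: 10.06 μJ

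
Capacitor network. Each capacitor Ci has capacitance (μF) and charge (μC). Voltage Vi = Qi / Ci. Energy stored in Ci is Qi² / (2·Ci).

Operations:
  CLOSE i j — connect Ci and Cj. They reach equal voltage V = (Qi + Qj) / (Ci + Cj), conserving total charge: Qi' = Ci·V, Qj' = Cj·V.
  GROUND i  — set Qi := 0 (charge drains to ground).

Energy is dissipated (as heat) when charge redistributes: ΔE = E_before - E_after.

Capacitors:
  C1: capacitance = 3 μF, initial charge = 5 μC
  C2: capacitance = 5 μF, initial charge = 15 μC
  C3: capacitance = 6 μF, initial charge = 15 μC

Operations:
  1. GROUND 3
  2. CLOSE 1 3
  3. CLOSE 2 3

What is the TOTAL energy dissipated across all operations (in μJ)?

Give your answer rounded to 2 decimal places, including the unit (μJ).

Initial: C1(3μF, Q=5μC, V=1.67V), C2(5μF, Q=15μC, V=3.00V), C3(6μF, Q=15μC, V=2.50V)
Op 1: GROUND 3: Q3=0; energy lost=18.750
Op 2: CLOSE 1-3: Q_total=5.00, C_total=9.00, V=0.56; Q1=1.67, Q3=3.33; dissipated=2.778
Op 3: CLOSE 2-3: Q_total=18.33, C_total=11.00, V=1.67; Q2=8.33, Q3=10.00; dissipated=8.148
Total dissipated: 29.676 μJ

Answer: 29.68 μJ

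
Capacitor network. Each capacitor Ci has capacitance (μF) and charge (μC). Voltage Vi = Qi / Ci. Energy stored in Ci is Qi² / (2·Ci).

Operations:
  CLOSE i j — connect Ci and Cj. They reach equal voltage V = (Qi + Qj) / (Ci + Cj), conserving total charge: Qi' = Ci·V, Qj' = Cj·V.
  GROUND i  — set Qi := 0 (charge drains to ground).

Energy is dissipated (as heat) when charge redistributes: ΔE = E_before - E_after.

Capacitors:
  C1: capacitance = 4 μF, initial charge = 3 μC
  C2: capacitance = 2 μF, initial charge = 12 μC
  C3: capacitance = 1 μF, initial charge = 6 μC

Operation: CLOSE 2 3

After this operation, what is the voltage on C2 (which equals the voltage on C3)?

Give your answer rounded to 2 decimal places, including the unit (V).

Initial: C1(4μF, Q=3μC, V=0.75V), C2(2μF, Q=12μC, V=6.00V), C3(1μF, Q=6μC, V=6.00V)
Op 1: CLOSE 2-3: Q_total=18.00, C_total=3.00, V=6.00; Q2=12.00, Q3=6.00; dissipated=0.000

Answer: 6.00 V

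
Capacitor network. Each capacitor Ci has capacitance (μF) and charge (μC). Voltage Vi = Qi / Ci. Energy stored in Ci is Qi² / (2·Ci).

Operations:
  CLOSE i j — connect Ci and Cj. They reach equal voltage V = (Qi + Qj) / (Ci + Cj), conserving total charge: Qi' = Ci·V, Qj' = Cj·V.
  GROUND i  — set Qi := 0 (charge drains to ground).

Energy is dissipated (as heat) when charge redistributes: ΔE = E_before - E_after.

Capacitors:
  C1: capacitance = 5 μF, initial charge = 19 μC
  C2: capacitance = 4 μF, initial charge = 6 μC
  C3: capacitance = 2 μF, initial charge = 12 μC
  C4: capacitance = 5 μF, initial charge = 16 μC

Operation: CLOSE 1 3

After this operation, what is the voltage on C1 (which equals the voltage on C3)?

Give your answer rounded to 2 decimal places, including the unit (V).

Initial: C1(5μF, Q=19μC, V=3.80V), C2(4μF, Q=6μC, V=1.50V), C3(2μF, Q=12μC, V=6.00V), C4(5μF, Q=16μC, V=3.20V)
Op 1: CLOSE 1-3: Q_total=31.00, C_total=7.00, V=4.43; Q1=22.14, Q3=8.86; dissipated=3.457

Answer: 4.43 V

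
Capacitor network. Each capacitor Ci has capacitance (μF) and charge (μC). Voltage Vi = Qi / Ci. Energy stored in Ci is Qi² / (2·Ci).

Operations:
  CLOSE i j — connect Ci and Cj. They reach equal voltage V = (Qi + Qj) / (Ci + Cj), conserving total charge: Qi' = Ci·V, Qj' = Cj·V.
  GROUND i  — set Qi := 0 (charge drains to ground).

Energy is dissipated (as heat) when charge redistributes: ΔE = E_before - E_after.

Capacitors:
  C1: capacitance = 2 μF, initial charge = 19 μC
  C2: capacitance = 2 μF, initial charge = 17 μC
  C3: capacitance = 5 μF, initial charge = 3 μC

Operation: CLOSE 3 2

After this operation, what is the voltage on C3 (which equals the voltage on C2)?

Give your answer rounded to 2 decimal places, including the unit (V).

Initial: C1(2μF, Q=19μC, V=9.50V), C2(2μF, Q=17μC, V=8.50V), C3(5μF, Q=3μC, V=0.60V)
Op 1: CLOSE 3-2: Q_total=20.00, C_total=7.00, V=2.86; Q3=14.29, Q2=5.71; dissipated=44.579

Answer: 2.86 V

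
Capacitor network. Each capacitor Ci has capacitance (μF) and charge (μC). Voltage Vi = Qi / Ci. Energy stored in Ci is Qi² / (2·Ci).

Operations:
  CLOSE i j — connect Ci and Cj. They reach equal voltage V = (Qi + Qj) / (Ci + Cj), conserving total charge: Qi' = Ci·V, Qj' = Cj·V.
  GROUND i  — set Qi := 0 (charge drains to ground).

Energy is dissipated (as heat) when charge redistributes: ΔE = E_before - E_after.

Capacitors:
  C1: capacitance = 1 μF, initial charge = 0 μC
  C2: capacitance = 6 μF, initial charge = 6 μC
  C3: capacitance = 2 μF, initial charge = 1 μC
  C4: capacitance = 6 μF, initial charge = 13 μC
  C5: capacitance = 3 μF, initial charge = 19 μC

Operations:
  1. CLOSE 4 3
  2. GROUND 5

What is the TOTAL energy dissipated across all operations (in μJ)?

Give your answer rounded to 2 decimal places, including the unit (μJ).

Answer: 62.25 μJ

Derivation:
Initial: C1(1μF, Q=0μC, V=0.00V), C2(6μF, Q=6μC, V=1.00V), C3(2μF, Q=1μC, V=0.50V), C4(6μF, Q=13μC, V=2.17V), C5(3μF, Q=19μC, V=6.33V)
Op 1: CLOSE 4-3: Q_total=14.00, C_total=8.00, V=1.75; Q4=10.50, Q3=3.50; dissipated=2.083
Op 2: GROUND 5: Q5=0; energy lost=60.167
Total dissipated: 62.250 μJ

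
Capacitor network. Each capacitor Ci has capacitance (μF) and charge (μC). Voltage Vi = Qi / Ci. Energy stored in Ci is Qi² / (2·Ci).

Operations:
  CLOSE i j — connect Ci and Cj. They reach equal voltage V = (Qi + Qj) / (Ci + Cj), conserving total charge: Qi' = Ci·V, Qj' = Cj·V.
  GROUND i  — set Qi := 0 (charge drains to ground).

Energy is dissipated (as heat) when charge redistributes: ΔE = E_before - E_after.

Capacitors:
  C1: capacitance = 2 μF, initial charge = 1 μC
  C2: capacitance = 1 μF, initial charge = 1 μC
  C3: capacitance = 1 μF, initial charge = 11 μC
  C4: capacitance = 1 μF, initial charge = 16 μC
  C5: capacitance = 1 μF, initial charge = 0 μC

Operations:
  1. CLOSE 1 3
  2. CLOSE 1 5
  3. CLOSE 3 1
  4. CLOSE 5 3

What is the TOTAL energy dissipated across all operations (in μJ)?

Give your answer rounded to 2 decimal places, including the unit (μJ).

Initial: C1(2μF, Q=1μC, V=0.50V), C2(1μF, Q=1μC, V=1.00V), C3(1μF, Q=11μC, V=11.00V), C4(1μF, Q=16μC, V=16.00V), C5(1μF, Q=0μC, V=0.00V)
Op 1: CLOSE 1-3: Q_total=12.00, C_total=3.00, V=4.00; Q1=8.00, Q3=4.00; dissipated=36.750
Op 2: CLOSE 1-5: Q_total=8.00, C_total=3.00, V=2.67; Q1=5.33, Q5=2.67; dissipated=5.333
Op 3: CLOSE 3-1: Q_total=9.33, C_total=3.00, V=3.11; Q3=3.11, Q1=6.22; dissipated=0.593
Op 4: CLOSE 5-3: Q_total=5.78, C_total=2.00, V=2.89; Q5=2.89, Q3=2.89; dissipated=0.049
Total dissipated: 42.725 μJ

Answer: 42.73 μJ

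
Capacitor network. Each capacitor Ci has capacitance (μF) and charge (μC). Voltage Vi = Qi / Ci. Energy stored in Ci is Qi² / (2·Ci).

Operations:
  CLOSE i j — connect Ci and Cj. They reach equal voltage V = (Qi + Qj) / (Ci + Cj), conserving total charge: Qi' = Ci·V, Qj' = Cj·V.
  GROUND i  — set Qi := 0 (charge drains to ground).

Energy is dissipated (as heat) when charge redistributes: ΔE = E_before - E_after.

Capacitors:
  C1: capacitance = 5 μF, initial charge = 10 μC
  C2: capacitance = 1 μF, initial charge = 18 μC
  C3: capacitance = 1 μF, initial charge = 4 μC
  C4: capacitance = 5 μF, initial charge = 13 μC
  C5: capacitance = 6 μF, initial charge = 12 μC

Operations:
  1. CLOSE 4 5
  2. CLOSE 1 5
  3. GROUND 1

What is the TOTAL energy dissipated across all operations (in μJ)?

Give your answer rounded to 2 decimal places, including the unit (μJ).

Initial: C1(5μF, Q=10μC, V=2.00V), C2(1μF, Q=18μC, V=18.00V), C3(1μF, Q=4μC, V=4.00V), C4(5μF, Q=13μC, V=2.60V), C5(6μF, Q=12μC, V=2.00V)
Op 1: CLOSE 4-5: Q_total=25.00, C_total=11.00, V=2.27; Q4=11.36, Q5=13.64; dissipated=0.491
Op 2: CLOSE 1-5: Q_total=23.64, C_total=11.00, V=2.15; Q1=10.74, Q5=12.89; dissipated=0.101
Op 3: GROUND 1: Q1=0; energy lost=11.543
Total dissipated: 12.135 μJ

Answer: 12.14 μJ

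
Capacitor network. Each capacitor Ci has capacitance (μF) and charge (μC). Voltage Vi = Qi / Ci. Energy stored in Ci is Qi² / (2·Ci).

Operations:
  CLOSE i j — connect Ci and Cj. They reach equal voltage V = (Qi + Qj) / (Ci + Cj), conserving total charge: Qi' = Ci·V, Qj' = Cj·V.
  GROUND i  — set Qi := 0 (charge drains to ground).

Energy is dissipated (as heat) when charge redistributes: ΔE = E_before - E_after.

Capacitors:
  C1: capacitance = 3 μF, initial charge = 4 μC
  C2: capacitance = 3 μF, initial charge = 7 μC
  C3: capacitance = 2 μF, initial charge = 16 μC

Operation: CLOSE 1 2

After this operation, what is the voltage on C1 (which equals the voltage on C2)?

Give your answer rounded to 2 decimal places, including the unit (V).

Initial: C1(3μF, Q=4μC, V=1.33V), C2(3μF, Q=7μC, V=2.33V), C3(2μF, Q=16μC, V=8.00V)
Op 1: CLOSE 1-2: Q_total=11.00, C_total=6.00, V=1.83; Q1=5.50, Q2=5.50; dissipated=0.750

Answer: 1.83 V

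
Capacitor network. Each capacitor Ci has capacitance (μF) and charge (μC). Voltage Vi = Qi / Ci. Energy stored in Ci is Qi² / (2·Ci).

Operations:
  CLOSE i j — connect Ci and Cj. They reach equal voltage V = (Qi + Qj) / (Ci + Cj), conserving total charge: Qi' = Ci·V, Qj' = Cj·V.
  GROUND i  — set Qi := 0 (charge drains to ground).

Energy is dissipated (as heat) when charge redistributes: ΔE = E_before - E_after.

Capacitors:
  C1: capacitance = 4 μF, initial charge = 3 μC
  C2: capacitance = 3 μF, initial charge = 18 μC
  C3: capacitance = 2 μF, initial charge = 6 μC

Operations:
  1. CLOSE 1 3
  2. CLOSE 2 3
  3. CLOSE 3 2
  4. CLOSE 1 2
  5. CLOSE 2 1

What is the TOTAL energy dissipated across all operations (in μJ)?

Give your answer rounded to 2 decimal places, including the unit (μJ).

Answer: 21.77 μJ

Derivation:
Initial: C1(4μF, Q=3μC, V=0.75V), C2(3μF, Q=18μC, V=6.00V), C3(2μF, Q=6μC, V=3.00V)
Op 1: CLOSE 1-3: Q_total=9.00, C_total=6.00, V=1.50; Q1=6.00, Q3=3.00; dissipated=3.375
Op 2: CLOSE 2-3: Q_total=21.00, C_total=5.00, V=4.20; Q2=12.60, Q3=8.40; dissipated=12.150
Op 3: CLOSE 3-2: Q_total=21.00, C_total=5.00, V=4.20; Q3=8.40, Q2=12.60; dissipated=0.000
Op 4: CLOSE 1-2: Q_total=18.60, C_total=7.00, V=2.66; Q1=10.63, Q2=7.97; dissipated=6.249
Op 5: CLOSE 2-1: Q_total=18.60, C_total=7.00, V=2.66; Q2=7.97, Q1=10.63; dissipated=0.000
Total dissipated: 21.774 μJ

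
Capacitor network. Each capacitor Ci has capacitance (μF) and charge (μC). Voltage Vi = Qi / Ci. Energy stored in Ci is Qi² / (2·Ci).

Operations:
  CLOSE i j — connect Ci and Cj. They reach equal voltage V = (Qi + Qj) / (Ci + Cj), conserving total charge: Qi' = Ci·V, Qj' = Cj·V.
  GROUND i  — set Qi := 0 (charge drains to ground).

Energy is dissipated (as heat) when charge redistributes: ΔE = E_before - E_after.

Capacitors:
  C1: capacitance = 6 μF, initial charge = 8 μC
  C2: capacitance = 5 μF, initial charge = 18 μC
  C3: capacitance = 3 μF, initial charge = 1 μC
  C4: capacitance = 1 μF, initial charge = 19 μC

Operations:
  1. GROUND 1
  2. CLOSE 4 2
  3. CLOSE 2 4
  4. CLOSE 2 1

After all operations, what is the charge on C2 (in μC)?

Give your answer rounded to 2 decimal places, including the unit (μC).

Answer: 14.02 μC

Derivation:
Initial: C1(6μF, Q=8μC, V=1.33V), C2(5μF, Q=18μC, V=3.60V), C3(3μF, Q=1μC, V=0.33V), C4(1μF, Q=19μC, V=19.00V)
Op 1: GROUND 1: Q1=0; energy lost=5.333
Op 2: CLOSE 4-2: Q_total=37.00, C_total=6.00, V=6.17; Q4=6.17, Q2=30.83; dissipated=98.817
Op 3: CLOSE 2-4: Q_total=37.00, C_total=6.00, V=6.17; Q2=30.83, Q4=6.17; dissipated=0.000
Op 4: CLOSE 2-1: Q_total=30.83, C_total=11.00, V=2.80; Q2=14.02, Q1=16.82; dissipated=51.856
Final charges: Q1=16.82, Q2=14.02, Q3=1.00, Q4=6.17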